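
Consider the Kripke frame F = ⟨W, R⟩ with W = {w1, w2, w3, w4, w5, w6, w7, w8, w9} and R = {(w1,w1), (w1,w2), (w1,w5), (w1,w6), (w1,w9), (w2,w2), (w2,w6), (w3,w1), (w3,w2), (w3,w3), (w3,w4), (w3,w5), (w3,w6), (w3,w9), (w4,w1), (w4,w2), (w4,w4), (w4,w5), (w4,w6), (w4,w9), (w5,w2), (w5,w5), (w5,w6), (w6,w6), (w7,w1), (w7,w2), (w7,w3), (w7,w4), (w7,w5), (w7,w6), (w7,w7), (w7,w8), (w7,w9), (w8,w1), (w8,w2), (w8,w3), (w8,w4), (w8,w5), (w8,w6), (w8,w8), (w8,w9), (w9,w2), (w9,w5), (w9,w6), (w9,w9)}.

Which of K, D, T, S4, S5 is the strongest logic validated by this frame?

Serial (axiom D): yes — every world has a successor (e.g. w1 R w1).
Reflexive (axiom T): yes — every world is R-related to itself.
Transitive (axiom 4): yes — every two-step R-path is closed by a direct edge.
Euclidean (axiom 5): no — w1 R w2 and w1 R w5, but not w2 R w5.
So F validates K, D, T, S4; S5 would additionally require R to be Euclidean. The strongest is S4.

S4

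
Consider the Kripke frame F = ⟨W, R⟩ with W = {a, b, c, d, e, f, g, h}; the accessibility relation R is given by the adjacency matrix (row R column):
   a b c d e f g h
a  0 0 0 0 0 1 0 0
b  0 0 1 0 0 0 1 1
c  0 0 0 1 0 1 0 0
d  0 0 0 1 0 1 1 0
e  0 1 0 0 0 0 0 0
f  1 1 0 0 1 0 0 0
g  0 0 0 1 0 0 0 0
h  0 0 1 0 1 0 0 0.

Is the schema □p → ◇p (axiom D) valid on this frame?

Yes

The schema D characterises exactly the serial frames.
Serial: yes — every world has a successor (e.g. a R f).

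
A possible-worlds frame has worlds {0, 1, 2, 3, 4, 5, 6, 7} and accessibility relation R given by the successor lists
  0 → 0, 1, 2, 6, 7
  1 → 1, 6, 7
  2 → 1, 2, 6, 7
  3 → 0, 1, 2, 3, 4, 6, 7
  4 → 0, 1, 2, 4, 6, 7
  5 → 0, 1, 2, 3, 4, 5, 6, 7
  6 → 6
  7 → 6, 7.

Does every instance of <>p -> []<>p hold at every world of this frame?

No

Axiom 5 corresponds to the accessibility relation being Euclidean.
Euclidean: no — 0 R 1 and 0 R 2, but not 1 R 2.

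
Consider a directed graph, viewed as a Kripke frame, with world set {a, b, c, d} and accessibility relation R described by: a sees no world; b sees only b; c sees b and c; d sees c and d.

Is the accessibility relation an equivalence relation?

No

Reflexive: no — a is not related to itself.
Symmetric: no — c R b but not b R c.
Transitive: no — d R c and c R b, but not d R b.
So R is not an equivalence relation.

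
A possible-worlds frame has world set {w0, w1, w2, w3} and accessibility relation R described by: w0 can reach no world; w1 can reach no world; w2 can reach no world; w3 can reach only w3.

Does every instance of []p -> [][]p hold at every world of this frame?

Yes

The schema 4 characterises exactly the transitive frames.
Transitive: yes — every two-step R-path is closed by a direct edge.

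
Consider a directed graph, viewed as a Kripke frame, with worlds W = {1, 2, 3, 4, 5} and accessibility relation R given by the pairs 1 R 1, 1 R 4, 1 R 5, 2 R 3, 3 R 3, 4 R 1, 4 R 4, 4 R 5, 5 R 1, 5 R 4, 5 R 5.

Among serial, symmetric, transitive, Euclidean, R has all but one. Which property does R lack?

symmetric

Serial: yes — every world has a successor (e.g. 1 R 1).
Symmetric: no — 2 R 3 but not 3 R 2.
Transitive: yes — every two-step R-path is closed by a direct edge.
Euclidean: yes — any two successors of a common world are R-related.
Only symmetric fails.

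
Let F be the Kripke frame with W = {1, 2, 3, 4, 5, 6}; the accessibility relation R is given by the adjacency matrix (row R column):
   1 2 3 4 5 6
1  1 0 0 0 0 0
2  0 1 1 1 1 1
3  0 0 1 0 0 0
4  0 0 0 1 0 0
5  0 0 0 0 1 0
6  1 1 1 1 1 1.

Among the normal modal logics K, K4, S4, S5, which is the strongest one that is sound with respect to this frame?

Transitive (axiom 4): no — 2 R 6 and 6 R 1, but not 2 R 1.
Reflexive (axiom T): yes — every world is R-related to itself.
Euclidean (axiom 5): no — 2 R 3 and 2 R 4, but not 3 R 4.
So F validates K; K4 would additionally require R to be transitive. The strongest is K.

K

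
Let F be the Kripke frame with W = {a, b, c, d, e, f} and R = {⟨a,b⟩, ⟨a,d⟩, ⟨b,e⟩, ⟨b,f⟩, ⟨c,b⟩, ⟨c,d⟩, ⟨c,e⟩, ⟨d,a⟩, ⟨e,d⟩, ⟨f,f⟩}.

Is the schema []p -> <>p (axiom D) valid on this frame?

Yes

Axiom D corresponds to the accessibility relation being serial.
Serial: yes — every world has a successor (e.g. a R b).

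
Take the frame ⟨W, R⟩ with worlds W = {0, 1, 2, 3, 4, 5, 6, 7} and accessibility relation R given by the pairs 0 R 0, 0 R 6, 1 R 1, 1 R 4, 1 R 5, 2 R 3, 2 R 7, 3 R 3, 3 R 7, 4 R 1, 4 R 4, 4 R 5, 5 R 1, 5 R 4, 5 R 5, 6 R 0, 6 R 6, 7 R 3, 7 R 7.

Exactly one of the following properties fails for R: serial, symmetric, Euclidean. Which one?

Serial: yes — every world has a successor (e.g. 0 R 0).
Symmetric: no — 2 R 3 but not 3 R 2.
Euclidean: yes — any two successors of a common world are R-related.
Only symmetric fails.

symmetric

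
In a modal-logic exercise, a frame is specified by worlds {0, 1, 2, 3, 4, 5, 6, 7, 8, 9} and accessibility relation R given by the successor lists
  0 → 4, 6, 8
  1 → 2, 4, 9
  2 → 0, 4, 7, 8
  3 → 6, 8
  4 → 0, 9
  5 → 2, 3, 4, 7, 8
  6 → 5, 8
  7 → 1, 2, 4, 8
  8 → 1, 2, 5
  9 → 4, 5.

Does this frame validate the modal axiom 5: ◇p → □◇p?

Axiom 5 corresponds to the accessibility relation being Euclidean.
Euclidean: no — 0 R 4 and 0 R 6, but not 4 R 6.

No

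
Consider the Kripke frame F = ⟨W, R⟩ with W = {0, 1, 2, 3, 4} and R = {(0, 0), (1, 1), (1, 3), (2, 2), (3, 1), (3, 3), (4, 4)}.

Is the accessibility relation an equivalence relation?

Yes

Reflexive: yes — every world is R-related to itself.
Symmetric: yes — every pair in R has its reverse in R.
Transitive: yes — every two-step R-path is closed by a direct edge.
So R is an equivalence relation.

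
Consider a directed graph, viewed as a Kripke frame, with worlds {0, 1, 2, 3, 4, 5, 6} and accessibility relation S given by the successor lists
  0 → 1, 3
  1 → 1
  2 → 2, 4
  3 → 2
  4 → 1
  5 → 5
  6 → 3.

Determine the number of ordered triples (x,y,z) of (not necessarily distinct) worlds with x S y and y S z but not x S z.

Enumerating: (0,3,2), (2,4,1), (3,2,4), (6,3,2).

4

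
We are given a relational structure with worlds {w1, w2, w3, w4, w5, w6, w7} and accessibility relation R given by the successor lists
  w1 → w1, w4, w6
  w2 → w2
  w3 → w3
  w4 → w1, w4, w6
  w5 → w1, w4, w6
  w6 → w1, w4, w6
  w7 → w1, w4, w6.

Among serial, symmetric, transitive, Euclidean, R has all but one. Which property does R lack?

symmetric

Serial: yes — every world has a successor (e.g. w1 R w1).
Symmetric: no — w5 R w1 but not w1 R w5.
Transitive: yes — every two-step R-path is closed by a direct edge.
Euclidean: yes — any two successors of a common world are R-related.
Only symmetric fails.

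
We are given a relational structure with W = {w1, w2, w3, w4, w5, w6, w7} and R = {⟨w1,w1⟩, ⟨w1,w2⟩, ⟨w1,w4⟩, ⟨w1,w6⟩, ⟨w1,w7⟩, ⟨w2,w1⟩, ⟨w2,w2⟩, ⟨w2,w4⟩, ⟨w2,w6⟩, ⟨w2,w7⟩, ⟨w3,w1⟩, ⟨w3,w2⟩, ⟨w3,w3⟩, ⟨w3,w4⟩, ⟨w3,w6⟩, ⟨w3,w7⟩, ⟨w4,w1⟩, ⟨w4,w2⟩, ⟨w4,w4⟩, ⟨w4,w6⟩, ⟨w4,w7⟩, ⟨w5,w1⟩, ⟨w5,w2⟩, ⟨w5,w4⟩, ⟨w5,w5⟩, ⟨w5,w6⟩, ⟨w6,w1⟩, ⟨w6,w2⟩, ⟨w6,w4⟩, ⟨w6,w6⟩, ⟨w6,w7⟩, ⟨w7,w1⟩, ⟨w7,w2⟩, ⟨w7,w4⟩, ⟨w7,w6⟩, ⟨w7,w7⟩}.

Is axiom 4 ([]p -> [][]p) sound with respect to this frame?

No

Axiom 4 corresponds to the accessibility relation being transitive.
Transitive: no — w5 R w1 and w1 R w7, but not w5 R w7.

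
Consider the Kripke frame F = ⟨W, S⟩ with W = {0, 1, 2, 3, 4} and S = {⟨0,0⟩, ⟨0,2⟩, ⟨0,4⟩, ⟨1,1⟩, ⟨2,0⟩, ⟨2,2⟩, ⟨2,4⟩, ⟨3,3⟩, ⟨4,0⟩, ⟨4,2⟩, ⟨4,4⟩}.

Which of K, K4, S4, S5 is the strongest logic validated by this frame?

Transitive (axiom 4): yes — every two-step S-path is closed by a direct edge.
Reflexive (axiom T): yes — every world is S-related to itself.
Euclidean (axiom 5): yes — any two successors of a common world are S-related.
So F validates K, K4, S4, S5. The strongest is S5.

S5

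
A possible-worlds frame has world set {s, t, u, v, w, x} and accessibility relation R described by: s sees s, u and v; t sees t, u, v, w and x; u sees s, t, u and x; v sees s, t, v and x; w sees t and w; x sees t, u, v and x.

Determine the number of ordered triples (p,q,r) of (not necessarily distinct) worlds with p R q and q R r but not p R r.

20

Enumerating: (s,u,t), (s,u,x), (s,v,t), (s,v,x), (t,u,s), (t,v,s), (u,s,v), (u,t,v), (u,t,w), (u,x,v), (v,s,u), (v,t,u), … and 8 more.
Total: 20.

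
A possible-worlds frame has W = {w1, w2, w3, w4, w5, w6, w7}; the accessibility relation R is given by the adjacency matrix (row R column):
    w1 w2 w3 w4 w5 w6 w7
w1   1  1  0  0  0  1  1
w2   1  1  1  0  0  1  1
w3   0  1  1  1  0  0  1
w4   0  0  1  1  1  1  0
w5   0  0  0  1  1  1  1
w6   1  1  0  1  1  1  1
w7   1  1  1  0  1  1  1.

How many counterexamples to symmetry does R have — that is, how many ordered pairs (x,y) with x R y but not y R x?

0

R is symmetric; there are no such tuples.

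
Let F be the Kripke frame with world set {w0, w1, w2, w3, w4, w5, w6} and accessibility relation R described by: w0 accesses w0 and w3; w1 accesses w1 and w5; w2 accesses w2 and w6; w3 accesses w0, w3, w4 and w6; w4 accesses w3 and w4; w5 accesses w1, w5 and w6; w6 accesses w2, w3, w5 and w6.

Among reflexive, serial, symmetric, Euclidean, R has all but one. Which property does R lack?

Reflexive: yes — every world is R-related to itself.
Serial: yes — every world has a successor (e.g. w0 R w0).
Symmetric: yes — every pair in R has its reverse in R.
Euclidean: no — w3 R w0 and w3 R w4, but not w0 R w4.
Only Euclidean fails.

Euclidean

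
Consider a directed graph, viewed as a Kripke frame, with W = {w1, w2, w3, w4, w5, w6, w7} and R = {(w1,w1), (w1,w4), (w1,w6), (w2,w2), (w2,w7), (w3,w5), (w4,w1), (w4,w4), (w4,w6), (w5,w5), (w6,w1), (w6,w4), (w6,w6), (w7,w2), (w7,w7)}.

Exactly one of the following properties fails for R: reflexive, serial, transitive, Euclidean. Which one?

reflexive

Reflexive: no — w3 is not related to itself.
Serial: yes — every world has a successor (e.g. w1 R w1).
Transitive: yes — every two-step R-path is closed by a direct edge.
Euclidean: yes — any two successors of a common world are R-related.
Only reflexive fails.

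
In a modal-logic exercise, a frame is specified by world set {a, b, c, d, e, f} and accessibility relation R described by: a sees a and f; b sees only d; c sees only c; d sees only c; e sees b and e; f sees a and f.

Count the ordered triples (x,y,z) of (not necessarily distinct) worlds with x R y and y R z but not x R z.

2

Enumerating: (b,d,c), (e,b,d).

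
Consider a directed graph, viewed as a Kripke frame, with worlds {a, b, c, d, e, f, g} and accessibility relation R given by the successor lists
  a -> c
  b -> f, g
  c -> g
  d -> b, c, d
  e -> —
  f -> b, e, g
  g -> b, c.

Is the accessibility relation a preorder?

Reflexive: no — a is not related to itself.
Transitive: no — a R c and c R g, but not a R g.
So R is not a preorder.

No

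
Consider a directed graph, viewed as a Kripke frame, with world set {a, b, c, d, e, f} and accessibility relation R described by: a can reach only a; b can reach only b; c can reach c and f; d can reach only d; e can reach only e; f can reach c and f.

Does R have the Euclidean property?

Euclidean: yes — any two successors of a common world are R-related.

Yes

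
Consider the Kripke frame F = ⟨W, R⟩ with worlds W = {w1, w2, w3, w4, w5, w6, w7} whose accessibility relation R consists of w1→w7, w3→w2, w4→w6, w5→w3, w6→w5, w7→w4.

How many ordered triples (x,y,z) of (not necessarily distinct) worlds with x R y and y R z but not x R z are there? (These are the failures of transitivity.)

5

Enumerating: (w1,w7,w4), (w4,w6,w5), (w5,w3,w2), (w6,w5,w3), (w7,w4,w6).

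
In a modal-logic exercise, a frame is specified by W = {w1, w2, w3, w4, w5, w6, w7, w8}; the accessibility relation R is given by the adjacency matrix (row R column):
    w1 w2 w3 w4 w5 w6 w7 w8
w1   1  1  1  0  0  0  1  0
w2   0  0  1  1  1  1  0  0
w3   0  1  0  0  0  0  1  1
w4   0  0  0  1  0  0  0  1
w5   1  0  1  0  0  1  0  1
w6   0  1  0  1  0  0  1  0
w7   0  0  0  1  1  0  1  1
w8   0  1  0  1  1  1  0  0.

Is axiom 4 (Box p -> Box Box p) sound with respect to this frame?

By correspondence theory, 4 is valid on a frame iff R is transitive.
Transitive: no — w1 R w2 and w2 R w4, but not w1 R w4.

No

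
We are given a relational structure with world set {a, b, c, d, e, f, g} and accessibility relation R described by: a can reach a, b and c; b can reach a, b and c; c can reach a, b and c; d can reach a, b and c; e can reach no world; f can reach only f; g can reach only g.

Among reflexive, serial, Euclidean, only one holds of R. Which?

Reflexive: no — d is not related to itself.
Serial: no — e has no R-successor.
Euclidean: yes — any two successors of a common world are R-related.
Only Euclidean holds.

Euclidean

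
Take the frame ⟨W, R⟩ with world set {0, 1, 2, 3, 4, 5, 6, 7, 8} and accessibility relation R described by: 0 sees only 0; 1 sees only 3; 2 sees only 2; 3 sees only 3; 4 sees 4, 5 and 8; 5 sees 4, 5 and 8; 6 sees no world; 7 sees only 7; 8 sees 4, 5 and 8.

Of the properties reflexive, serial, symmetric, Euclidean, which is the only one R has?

Euclidean

Reflexive: no — 1 is not related to itself.
Serial: no — 6 has no R-successor.
Symmetric: no — 1 R 3 but not 3 R 1.
Euclidean: yes — any two successors of a common world are R-related.
Only Euclidean holds.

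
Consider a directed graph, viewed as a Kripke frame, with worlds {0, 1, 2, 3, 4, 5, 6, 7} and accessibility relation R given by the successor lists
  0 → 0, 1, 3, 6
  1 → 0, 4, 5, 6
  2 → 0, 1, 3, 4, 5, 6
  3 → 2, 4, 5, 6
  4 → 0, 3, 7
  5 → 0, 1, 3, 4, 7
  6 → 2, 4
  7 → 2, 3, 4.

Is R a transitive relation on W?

No

Transitive: no — 0 R 1 and 1 R 4, but not 0 R 4.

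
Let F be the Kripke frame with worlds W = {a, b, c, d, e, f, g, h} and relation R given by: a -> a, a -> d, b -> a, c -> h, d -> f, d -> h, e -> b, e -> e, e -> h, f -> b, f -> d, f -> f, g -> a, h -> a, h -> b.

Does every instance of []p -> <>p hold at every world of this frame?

Axiom D corresponds to the accessibility relation being serial.
Serial: yes — every world has a successor (e.g. a R a).

Yes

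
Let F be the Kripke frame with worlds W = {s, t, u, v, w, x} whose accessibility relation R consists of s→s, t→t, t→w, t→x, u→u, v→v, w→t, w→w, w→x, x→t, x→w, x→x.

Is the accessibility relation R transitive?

Transitive: yes — every two-step R-path is closed by a direct edge.

Yes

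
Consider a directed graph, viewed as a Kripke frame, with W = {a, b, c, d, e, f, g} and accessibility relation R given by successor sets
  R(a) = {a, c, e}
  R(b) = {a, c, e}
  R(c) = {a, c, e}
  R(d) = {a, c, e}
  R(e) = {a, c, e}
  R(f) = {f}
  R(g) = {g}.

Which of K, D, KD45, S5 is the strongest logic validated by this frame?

Serial (axiom D): yes — every world has a successor (e.g. a R a).
Euclidean (axiom 5): yes — any two successors of a common world are R-related.
Transitive (axiom 4): yes — every two-step R-path is closed by a direct edge.
Reflexive (axiom T): no — b is not related to itself.
So F validates K, D, KD45; S5 would additionally require R to be reflexive. The strongest is KD45.

KD45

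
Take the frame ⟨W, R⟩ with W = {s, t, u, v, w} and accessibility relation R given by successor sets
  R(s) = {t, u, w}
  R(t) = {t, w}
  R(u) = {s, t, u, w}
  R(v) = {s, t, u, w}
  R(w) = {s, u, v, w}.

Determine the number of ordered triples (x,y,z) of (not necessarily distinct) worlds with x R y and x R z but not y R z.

15

Enumerating: (s,t,u), (s,w,t), (t,w,t), (u,s,s), (u,t,s), (u,t,u), (u,w,t), (v,s,s), (v,t,s), (v,t,u), (v,w,t), (w,s,s), (w,s,v), (w,u,v), (w,v,v).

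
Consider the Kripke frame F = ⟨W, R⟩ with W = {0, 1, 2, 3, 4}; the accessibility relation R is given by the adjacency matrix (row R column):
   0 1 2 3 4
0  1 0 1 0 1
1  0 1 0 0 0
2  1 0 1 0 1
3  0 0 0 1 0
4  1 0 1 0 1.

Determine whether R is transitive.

Yes

Transitive: yes — every two-step R-path is closed by a direct edge.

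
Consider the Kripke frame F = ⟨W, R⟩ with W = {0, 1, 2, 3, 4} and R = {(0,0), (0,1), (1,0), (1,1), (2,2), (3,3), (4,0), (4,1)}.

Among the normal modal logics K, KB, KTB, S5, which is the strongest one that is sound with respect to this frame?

K

Symmetric (axiom B): no — 4 R 0 but not 0 R 4.
Reflexive (axiom T): no — 4 is not related to itself.
Euclidean (axiom 5): yes — any two successors of a common world are R-related.
So F validates K; KB would additionally require R to be symmetric. The strongest is K.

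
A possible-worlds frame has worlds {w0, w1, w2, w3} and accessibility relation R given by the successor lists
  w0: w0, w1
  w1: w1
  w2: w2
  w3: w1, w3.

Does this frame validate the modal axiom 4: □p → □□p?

Yes

Axiom 4 corresponds to the accessibility relation being transitive.
Transitive: yes — every two-step R-path is closed by a direct edge.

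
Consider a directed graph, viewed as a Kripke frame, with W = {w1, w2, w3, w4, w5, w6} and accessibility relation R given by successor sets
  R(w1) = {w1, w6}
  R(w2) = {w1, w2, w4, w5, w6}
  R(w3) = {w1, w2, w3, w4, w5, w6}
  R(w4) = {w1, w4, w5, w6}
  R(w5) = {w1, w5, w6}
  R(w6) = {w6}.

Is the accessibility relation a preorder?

Yes

Reflexive: yes — every world is R-related to itself.
Transitive: yes — every two-step R-path is closed by a direct edge.
So R is a preorder.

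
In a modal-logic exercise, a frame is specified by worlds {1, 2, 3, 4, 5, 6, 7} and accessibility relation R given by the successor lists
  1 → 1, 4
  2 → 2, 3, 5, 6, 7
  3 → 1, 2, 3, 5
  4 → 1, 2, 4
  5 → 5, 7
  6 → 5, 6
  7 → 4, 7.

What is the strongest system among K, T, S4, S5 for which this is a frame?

Reflexive (axiom T): yes — every world is R-related to itself.
Transitive (axiom 4): no — 1 R 4 and 4 R 2, but not 1 R 2.
Euclidean (axiom 5): no — 2 R 3 and 2 R 6, but not 3 R 6.
So F validates K, T; S4 would additionally require R to be transitive. The strongest is T.

T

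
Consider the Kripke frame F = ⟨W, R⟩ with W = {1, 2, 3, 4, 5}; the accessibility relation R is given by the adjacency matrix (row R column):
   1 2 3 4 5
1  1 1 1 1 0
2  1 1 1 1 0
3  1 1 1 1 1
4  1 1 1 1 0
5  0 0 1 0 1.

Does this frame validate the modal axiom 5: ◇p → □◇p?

By correspondence theory, 5 is valid on a frame iff R is Euclidean.
Euclidean: no — 3 R 1 and 3 R 5, but not 1 R 5.

No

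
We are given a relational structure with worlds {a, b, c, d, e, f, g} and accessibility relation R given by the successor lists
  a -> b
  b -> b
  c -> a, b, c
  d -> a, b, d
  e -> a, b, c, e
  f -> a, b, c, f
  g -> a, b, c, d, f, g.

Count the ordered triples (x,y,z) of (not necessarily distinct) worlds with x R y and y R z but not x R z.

R is transitive; there are no such tuples.

0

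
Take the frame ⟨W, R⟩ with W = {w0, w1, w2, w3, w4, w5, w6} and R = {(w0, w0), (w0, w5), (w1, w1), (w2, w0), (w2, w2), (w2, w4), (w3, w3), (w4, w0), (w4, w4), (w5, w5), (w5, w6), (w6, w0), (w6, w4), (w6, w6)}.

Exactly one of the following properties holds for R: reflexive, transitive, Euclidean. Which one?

reflexive

Reflexive: yes — every world is R-related to itself.
Transitive: no — w0 R w5 and w5 R w6, but not w0 R w6.
Euclidean: no — w2 R w0 and w2 R w4, but not w0 R w4.
Only reflexive holds.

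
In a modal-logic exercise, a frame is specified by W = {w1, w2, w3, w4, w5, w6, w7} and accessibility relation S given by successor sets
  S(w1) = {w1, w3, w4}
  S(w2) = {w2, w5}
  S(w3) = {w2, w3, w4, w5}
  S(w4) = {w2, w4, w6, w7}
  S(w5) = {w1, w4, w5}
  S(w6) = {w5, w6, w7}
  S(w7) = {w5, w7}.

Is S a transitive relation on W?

No

Transitive: no — w1 S w3 and w3 S w2, but not w1 S w2.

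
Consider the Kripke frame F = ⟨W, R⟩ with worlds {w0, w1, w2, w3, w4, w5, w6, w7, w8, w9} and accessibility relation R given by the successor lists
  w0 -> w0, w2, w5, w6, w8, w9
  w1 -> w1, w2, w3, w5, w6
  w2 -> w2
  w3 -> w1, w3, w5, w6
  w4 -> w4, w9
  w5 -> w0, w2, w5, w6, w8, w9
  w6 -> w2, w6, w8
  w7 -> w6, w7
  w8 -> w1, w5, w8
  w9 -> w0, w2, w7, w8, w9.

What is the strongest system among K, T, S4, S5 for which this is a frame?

T

Reflexive (axiom T): yes — every world is R-related to itself.
Transitive (axiom 4): no — w0 R w8 and w8 R w1, but not w0 R w1.
Euclidean (axiom 5): no — w0 R w2 and w0 R w5, but not w2 R w5.
So F validates K, T; S4 would additionally require R to be transitive. The strongest is T.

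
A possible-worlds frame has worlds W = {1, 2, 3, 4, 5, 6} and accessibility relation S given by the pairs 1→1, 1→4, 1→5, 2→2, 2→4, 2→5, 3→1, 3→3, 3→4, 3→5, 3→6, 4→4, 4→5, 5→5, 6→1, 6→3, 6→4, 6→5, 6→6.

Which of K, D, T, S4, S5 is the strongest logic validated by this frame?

Serial (axiom D): yes — every world has a successor (e.g. 1 S 1).
Reflexive (axiom T): yes — every world is S-related to itself.
Transitive (axiom 4): yes — every two-step S-path is closed by a direct edge.
Euclidean (axiom 5): no — 1 S 5 and 1 S 4, but not 5 S 4.
So F validates K, D, T, S4; S5 would additionally require S to be Euclidean. The strongest is S4.

S4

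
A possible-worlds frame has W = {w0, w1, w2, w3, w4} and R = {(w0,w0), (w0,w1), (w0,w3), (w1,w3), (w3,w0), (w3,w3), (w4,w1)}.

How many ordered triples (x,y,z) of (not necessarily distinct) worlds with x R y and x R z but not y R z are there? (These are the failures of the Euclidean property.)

Enumerating: (w0,w1,w0), (w0,w1,w1), (w0,w3,w1), (w4,w1,w1).

4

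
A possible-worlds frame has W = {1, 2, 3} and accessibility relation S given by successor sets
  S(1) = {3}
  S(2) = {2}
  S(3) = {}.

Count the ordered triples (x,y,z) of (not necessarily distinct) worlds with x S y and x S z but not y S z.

1

Enumerating: (1,3,3).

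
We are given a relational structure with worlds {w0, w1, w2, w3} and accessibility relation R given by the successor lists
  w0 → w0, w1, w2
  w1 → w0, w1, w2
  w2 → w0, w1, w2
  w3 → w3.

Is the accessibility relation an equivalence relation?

Reflexive: yes — every world is R-related to itself.
Symmetric: yes — every pair in R has its reverse in R.
Transitive: yes — every two-step R-path is closed by a direct edge.
So R is an equivalence relation.

Yes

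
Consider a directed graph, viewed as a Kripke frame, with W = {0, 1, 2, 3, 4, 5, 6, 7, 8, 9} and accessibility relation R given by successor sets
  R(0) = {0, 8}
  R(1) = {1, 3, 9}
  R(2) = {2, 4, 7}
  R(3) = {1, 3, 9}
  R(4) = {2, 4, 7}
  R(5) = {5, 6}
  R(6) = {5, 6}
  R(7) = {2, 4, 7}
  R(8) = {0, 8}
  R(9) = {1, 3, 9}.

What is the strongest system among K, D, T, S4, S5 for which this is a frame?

Serial (axiom D): yes — every world has a successor (e.g. 0 R 0).
Reflexive (axiom T): yes — every world is R-related to itself.
Transitive (axiom 4): yes — every two-step R-path is closed by a direct edge.
Euclidean (axiom 5): yes — any two successors of a common world are R-related.
So F validates K, D, T, S4, S5. The strongest is S5.

S5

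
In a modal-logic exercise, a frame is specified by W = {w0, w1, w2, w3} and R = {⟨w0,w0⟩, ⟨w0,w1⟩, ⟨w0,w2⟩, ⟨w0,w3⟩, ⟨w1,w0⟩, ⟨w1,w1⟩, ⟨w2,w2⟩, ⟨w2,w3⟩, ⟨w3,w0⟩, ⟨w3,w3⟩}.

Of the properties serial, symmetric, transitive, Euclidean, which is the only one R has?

Serial: yes — every world has a successor (e.g. w0 R w0).
Symmetric: no — w0 R w2 but not w2 R w0.
Transitive: no — w1 R w0 and w0 R w2, but not w1 R w2.
Euclidean: no — w0 R w1 and w0 R w2, but not w1 R w2.
Only serial holds.

serial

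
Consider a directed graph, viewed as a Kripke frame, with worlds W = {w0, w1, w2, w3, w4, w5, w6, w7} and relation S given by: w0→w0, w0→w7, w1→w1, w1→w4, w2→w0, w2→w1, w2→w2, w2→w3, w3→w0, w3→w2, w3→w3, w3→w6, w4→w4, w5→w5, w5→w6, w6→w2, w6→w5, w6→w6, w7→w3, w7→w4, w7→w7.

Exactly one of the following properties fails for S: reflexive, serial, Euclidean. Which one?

Euclidean

Reflexive: yes — every world is S-related to itself.
Serial: yes — every world has a successor (e.g. w0 S w0).
Euclidean: no — w2 S w0 and w2 S w1, but not w0 S w1.
Only Euclidean fails.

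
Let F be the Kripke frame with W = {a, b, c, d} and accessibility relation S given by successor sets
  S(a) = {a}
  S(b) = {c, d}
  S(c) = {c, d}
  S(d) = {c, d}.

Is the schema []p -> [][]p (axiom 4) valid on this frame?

Yes

Axiom 4 corresponds to the accessibility relation being transitive.
Transitive: yes — every two-step S-path is closed by a direct edge.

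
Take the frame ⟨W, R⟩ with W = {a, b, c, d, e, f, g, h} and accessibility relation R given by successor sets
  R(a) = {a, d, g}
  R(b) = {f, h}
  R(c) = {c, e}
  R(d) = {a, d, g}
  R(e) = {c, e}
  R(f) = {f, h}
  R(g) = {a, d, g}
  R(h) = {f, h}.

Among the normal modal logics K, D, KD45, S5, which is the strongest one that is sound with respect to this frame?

KD45

Serial (axiom D): yes — every world has a successor (e.g. a R a).
Euclidean (axiom 5): yes — any two successors of a common world are R-related.
Transitive (axiom 4): yes — every two-step R-path is closed by a direct edge.
Reflexive (axiom T): no — b is not related to itself.
So F validates K, D, KD45; S5 would additionally require R to be reflexive. The strongest is KD45.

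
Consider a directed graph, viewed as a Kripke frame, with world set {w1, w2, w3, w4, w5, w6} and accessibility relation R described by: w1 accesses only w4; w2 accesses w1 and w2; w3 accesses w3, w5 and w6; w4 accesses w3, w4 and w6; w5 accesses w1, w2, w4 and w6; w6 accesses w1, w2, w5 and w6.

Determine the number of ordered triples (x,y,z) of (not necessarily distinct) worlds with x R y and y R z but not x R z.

Enumerating: (w1,w4,w3), (w1,w4,w6), (w2,w1,w4), (w3,w5,w1), (w3,w5,w2), (w3,w5,w4), (w3,w6,w1), (w3,w6,w2), (w4,w3,w5), (w4,w6,w1), (w4,w6,w2), (w4,w6,w5), (w5,w4,w3), (w5,w6,w5), (w6,w1,w4), (w6,w5,w4).

16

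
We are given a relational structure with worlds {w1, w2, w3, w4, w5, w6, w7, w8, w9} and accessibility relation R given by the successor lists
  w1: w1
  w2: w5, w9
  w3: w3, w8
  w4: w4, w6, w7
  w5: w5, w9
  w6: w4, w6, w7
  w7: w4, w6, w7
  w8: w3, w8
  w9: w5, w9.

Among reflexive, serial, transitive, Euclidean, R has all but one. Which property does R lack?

reflexive

Reflexive: no — w2 is not related to itself.
Serial: yes — every world has a successor (e.g. w1 R w1).
Transitive: yes — every two-step R-path is closed by a direct edge.
Euclidean: yes — any two successors of a common world are R-related.
Only reflexive fails.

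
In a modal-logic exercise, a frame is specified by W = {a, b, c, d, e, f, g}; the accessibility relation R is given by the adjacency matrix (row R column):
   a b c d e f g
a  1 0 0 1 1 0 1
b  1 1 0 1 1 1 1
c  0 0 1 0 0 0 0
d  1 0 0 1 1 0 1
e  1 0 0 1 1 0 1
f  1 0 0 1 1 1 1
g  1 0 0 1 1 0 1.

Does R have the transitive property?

Transitive: yes — every two-step R-path is closed by a direct edge.

Yes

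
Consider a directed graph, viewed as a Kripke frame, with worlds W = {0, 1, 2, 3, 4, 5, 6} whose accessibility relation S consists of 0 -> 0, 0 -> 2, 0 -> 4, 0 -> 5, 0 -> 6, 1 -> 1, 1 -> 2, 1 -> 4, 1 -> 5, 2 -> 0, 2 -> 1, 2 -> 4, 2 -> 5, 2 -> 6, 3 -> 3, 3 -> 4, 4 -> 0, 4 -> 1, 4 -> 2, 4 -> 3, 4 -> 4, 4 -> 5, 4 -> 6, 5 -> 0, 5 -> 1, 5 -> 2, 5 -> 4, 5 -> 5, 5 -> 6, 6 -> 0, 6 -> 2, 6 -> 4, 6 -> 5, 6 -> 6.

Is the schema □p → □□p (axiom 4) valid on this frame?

No

The schema 4 characterises exactly the transitive frames.
Transitive: no — 0 S 2 and 2 S 1, but not 0 S 1.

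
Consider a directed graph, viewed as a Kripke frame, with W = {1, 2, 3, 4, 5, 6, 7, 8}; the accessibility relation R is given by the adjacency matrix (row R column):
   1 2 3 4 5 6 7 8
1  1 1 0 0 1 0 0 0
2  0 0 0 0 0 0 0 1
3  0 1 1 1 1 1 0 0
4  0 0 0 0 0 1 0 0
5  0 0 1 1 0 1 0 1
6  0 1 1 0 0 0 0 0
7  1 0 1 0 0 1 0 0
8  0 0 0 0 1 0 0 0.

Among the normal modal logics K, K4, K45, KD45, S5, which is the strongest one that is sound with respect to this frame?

K

Transitive (axiom 4): no — 1 R 2 and 2 R 8, but not 1 R 8.
Euclidean (axiom 5): no — 1 R 2 and 1 R 5, but not 2 R 5.
Serial (axiom D): yes — every world has a successor (e.g. 1 R 1).
Reflexive (axiom T): no — 2 is not related to itself.
So F validates K; K4 would additionally require R to be transitive. The strongest is K.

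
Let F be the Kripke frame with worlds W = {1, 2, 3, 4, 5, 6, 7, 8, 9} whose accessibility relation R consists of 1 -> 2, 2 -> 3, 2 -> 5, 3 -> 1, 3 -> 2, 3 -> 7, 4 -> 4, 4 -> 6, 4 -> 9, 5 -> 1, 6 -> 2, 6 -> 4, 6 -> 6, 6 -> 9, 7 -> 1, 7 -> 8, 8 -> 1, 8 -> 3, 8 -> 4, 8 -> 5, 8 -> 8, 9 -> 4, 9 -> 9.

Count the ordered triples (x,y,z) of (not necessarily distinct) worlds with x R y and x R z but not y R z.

Enumerating: (1,2,2), (2,3,3), (2,3,5), (2,5,3), (2,5,5), (3,1,1), (3,1,7), (3,2,1), (3,2,2), (3,2,7), (3,7,2), (3,7,7), … and 28 more.
Total: 40.

40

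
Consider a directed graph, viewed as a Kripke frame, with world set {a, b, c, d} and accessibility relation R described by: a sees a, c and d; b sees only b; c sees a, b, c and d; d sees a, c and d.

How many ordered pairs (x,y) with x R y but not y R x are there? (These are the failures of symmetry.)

1

Enumerating: (c,b).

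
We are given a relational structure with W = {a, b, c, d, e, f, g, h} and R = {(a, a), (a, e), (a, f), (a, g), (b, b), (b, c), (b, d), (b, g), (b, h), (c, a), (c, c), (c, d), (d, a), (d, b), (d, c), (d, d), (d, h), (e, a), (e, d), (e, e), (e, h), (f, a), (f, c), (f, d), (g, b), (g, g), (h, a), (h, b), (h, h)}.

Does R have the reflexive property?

No

Reflexive: no — f is not related to itself.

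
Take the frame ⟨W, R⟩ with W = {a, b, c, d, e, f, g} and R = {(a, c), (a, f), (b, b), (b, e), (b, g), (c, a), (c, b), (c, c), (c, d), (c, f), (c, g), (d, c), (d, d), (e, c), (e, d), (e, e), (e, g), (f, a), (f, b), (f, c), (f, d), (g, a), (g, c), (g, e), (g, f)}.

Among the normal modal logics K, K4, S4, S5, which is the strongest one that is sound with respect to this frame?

Transitive (axiom 4): no — a R c and c R b, but not a R b.
Reflexive (axiom T): no — a is not related to itself.
Euclidean (axiom 5): no — c R a and c R b, but not a R b.
So F validates K; K4 would additionally require R to be transitive. The strongest is K.

K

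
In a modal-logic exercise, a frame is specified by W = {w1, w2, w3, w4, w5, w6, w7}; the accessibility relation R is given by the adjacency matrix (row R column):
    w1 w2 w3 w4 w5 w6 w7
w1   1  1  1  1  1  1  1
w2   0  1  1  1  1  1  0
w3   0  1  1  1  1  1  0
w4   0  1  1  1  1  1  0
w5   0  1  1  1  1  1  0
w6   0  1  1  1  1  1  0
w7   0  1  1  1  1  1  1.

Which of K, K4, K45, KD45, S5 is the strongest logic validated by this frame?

K4

Transitive (axiom 4): yes — every two-step R-path is closed by a direct edge.
Euclidean (axiom 5): no — w1 R w2 and w1 R w7, but not w2 R w7.
Serial (axiom D): yes — every world has a successor (e.g. w1 R w1).
Reflexive (axiom T): yes — every world is R-related to itself.
So F validates K, K4; K45 would additionally require R to be Euclidean. The strongest is K4.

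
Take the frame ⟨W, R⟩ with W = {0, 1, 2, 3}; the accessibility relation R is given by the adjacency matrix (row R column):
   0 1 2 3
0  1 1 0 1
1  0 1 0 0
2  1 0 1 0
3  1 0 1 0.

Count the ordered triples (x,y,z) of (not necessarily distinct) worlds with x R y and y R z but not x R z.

Enumerating: (0,3,2), (2,0,1), (2,0,3), (3,0,1), (3,0,3).

5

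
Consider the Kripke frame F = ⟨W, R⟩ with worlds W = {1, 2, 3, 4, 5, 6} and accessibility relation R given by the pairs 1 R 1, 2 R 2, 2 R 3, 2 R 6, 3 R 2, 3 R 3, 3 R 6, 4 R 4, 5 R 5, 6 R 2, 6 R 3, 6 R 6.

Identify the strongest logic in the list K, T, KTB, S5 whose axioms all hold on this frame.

Reflexive (axiom T): yes — every world is R-related to itself.
Symmetric (axiom B): yes — every pair in R has its reverse in R.
Euclidean (axiom 5): yes — any two successors of a common world are R-related.
So F validates K, T, KTB, S5. The strongest is S5.

S5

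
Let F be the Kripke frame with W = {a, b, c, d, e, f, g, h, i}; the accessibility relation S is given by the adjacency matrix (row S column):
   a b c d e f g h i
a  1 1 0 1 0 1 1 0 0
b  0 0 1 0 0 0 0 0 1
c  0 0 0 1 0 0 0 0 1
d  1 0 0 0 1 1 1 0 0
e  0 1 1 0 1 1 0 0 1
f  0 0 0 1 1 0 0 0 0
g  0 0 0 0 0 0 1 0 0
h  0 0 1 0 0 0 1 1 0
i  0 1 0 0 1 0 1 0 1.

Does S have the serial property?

Yes

Serial: yes — every world has a successor (e.g. a S a).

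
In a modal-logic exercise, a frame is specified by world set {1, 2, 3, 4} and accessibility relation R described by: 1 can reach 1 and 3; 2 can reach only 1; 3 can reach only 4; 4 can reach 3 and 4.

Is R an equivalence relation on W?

Reflexive: no — 2 is not related to itself.
Symmetric: no — 1 R 3 but not 3 R 1.
Transitive: no — 1 R 3 and 3 R 4, but not 1 R 4.
So R is not an equivalence relation.

No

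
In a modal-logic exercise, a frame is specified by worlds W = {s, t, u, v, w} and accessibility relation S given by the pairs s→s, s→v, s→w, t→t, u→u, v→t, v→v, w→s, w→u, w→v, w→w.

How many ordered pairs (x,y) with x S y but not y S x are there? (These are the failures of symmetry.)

Enumerating: (s,v), (v,t), (w,u), (w,v).

4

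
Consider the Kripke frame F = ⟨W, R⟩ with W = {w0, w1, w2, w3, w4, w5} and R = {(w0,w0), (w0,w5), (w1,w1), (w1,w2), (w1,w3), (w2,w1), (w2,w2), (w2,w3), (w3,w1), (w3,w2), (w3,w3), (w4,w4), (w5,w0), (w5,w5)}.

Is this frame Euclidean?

Euclidean: yes — any two successors of a common world are R-related.

Yes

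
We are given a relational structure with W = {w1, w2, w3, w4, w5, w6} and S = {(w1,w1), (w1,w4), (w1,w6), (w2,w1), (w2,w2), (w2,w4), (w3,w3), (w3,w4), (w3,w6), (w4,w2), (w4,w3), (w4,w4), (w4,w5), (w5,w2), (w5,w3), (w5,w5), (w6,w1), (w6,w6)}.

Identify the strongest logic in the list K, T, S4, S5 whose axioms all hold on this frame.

Reflexive (axiom T): yes — every world is S-related to itself.
Transitive (axiom 4): no — w1 S w4 and w4 S w2, but not w1 S w2.
Euclidean (axiom 5): no — w1 S w4 and w1 S w6, but not w4 S w6.
So F validates K, T; S4 would additionally require S to be transitive. The strongest is T.

T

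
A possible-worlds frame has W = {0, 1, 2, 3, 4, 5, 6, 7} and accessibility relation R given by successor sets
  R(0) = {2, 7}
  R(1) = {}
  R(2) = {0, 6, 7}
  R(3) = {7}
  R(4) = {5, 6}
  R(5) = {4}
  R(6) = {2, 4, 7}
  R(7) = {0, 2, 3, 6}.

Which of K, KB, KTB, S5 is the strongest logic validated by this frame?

KB

Symmetric (axiom B): yes — every pair in R has its reverse in R.
Reflexive (axiom T): no — 0 is not related to itself.
Euclidean (axiom 5): no — 2 R 0 and 2 R 6, but not 0 R 6.
So F validates K, KB; KTB would additionally require R to be reflexive. The strongest is KB.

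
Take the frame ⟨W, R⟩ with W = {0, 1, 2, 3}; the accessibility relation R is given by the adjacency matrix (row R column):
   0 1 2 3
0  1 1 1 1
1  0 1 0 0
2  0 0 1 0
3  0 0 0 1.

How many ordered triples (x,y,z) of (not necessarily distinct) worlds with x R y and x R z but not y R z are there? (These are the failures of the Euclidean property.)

9

Enumerating: (0,1,0), (0,1,2), (0,1,3), (0,2,0), (0,2,1), (0,2,3), (0,3,0), (0,3,1), (0,3,2).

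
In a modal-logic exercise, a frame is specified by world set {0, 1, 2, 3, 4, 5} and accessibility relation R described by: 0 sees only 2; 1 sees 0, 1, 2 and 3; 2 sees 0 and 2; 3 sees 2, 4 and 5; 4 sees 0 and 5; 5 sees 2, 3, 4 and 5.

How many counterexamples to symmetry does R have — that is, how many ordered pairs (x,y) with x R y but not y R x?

Enumerating: (1,0), (1,2), (1,3), (3,2), (3,4), (4,0), (5,2).

7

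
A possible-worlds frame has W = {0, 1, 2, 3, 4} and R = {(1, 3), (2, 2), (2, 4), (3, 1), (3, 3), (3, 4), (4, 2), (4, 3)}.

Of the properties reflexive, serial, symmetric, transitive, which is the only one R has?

symmetric

Reflexive: no — 0 is not related to itself.
Serial: no — 0 has no R-successor.
Symmetric: yes — every pair in R has its reverse in R.
Transitive: no — 1 R 3 and 3 R 4, but not 1 R 4.
Only symmetric holds.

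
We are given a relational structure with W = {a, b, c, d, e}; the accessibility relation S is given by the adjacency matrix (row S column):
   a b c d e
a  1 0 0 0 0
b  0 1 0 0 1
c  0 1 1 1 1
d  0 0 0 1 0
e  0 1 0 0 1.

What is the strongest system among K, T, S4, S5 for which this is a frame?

S4

Reflexive (axiom T): yes — every world is S-related to itself.
Transitive (axiom 4): yes — every two-step S-path is closed by a direct edge.
Euclidean (axiom 5): no — c S b and c S d, but not b S d.
So F validates K, T, S4; S5 would additionally require S to be Euclidean. The strongest is S4.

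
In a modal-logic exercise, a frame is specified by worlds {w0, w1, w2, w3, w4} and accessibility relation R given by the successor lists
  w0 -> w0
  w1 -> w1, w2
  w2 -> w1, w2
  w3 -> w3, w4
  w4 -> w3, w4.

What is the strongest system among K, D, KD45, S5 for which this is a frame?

S5

Serial (axiom D): yes — every world has a successor (e.g. w0 R w0).
Euclidean (axiom 5): yes — any two successors of a common world are R-related.
Transitive (axiom 4): yes — every two-step R-path is closed by a direct edge.
Reflexive (axiom T): yes — every world is R-related to itself.
So F validates K, D, KD45, S5. The strongest is S5.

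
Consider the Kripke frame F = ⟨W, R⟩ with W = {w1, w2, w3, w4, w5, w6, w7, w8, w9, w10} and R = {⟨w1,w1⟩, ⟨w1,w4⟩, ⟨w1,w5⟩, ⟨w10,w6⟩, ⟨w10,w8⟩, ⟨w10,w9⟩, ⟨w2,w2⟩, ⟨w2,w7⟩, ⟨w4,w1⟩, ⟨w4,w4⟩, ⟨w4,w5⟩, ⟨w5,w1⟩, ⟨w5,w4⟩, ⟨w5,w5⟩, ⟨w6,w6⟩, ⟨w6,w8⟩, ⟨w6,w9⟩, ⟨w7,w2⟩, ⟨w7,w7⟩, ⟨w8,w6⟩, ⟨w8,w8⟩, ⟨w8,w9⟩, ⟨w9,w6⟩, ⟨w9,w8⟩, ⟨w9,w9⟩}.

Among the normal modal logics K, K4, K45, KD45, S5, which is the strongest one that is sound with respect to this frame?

Transitive (axiom 4): yes — every two-step R-path is closed by a direct edge.
Euclidean (axiom 5): yes — any two successors of a common world are R-related.
Serial (axiom D): no — w3 has no R-successor.
Reflexive (axiom T): no — w3 is not related to itself.
So F validates K, K4, K45; KD45 would additionally require R to be serial. The strongest is K45.

K45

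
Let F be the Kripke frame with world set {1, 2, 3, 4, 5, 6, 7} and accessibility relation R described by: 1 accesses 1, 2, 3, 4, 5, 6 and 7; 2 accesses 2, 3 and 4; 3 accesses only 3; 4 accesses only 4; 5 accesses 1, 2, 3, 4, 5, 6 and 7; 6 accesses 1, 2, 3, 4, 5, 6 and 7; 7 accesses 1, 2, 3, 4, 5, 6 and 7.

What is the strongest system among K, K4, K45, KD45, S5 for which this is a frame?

K4

Transitive (axiom 4): yes — every two-step R-path is closed by a direct edge.
Euclidean (axiom 5): no — 1 R 2 and 1 R 5, but not 2 R 5.
Serial (axiom D): yes — every world has a successor (e.g. 1 R 1).
Reflexive (axiom T): yes — every world is R-related to itself.
So F validates K, K4; K45 would additionally require R to be Euclidean. The strongest is K4.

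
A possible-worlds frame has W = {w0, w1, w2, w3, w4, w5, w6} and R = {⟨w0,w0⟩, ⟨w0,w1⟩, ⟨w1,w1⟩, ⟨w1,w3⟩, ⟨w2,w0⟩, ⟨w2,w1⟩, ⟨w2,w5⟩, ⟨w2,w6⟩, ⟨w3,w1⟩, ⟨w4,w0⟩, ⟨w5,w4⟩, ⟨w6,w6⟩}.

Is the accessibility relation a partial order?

Reflexive: no — w2 is not related to itself.
Transitive: no — w0 R w1 and w1 R w3, but not w0 R w3.
Antisymmetric: no — w1 R w3 and w3 R w1 with w1 ≠ w3.
So R is not a partial order.

No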